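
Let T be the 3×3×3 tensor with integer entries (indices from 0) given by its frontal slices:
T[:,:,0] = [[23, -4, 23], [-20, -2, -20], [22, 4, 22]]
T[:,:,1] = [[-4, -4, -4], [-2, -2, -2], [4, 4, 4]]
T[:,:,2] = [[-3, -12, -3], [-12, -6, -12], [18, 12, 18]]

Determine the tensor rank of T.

2

Lower bound: the mode-2 unfolding of T (rows indexed by j, columns by (i,k) = (0,0), (0,1), (0,2), (1,0), (1,1), (1,2), (2,0), (2,1), (2,2)) is [[23, -4, -3, -20, -2, -12, 22, 4, 18], [-4, -4, -12, -2, -2, -6, 4, 4, 12], [23, -4, -3, -20, -2, -12, 22, 4, 18]].
There the 2×2 minor on rows j ∈ {0, 1}, columns (i,k) ∈ {(0,0), (0,1)} is det [[23, -4], [-4, -4]] = -108 ≠ 0, so this unfolding has rank ≥ 2; CP rank is at least every unfolding rank, so rank(T) ≥ 2. (Unfolding ranks only ever bound the CP rank from below — rank(T) can be strictly larger than all of them — so the matching upper bound has to come from an explicit 2-term decomposition.)
Upper bound — finding two terms. Write S_k = T[:,:,k] for the frontal slices: S₀ = [[23, -4, 23], [-20, -2, -20], [22, 4, 22]], S₁ = [[-4, -4, -4], [-2, -2, -2], [4, 4, 4]], S₂ = [[-3, -12, -3], [-12, -6, -12], [18, 12, 18]].
If T = a₁ ⊗ b₁ ⊗ c₁ + a₂ ⊗ b₂ ⊗ c₂ then each S_k = c₁[k]·a₁b₁ᵀ + c₂[k]·a₂b₂ᵀ. S₀ and S₁ are linearly independent, so a₁b₁ᵀ and a₂b₂ᵀ must span the same plane of matrices: they are the rank-1 matrices of the form x·S₀ + y·S₁.
The 2×2 minor of x·S₀ + y·S₁ on rows {0,1}, columns {0,1} is −126·x² − 126·xy = (-126)·(x + y)(x), vanishing at (x:y) = (1:-1) and (0:1).
M₁ = S₀ − S₁ = [[27, 0, 27], [-18, 0, -18], [18, 0, 18]] = 9·[3, -2, 2][1, 0, 1]ᵀ and M₂ = S₁ = [[-4, -4, -4], [-2, -2, -2], [4, 4, 4]] = (-2)·[2, 1, -2][1, 1, 1]ᵀ, so take a₁ = [3, -2, 2], b₁ = [1, 0, 1], a₂ = [2, 1, -2], b₂ = [1, 1, 1].
Each slice is an integer combination of E₁ = a₁b₁ᵀ and E₂ = a₂b₂ᵀ: S₀ = 9·E₁ − 2·E₂, S₁ = −2·E₂, S₂ = 3·E₁ − 6·E₂; reading off coefficients, c₁ = [9, 0, 3] and c₂ = [-2, -2, -6].
Hence T = [3, -2, 2] ⊗ [1, 0, 1] ⊗ [9, 0, 3] + [2, 1, -2] ⊗ [1, 1, 1] ⊗ [-2, -2, -6], so rank(T) ≤ 2.
These bounds meet, so rank(T) = 2.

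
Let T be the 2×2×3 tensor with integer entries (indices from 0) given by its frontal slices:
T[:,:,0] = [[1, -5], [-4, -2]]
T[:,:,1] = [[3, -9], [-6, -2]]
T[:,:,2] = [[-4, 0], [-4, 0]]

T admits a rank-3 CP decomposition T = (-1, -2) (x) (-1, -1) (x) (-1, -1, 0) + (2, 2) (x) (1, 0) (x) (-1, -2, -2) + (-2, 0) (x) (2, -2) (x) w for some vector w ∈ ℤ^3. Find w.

w = (-1, -2, 0)

Subtract the known terms from T to get the rank-1 residual R = (-2, 0) (x) (2, -2) (x) w, so R[i,j,k] = a[i]·b[j]·w[k]. Pick indices with nonzero a[0]·b[0] = (-2)·(2) = -4. Only the fibre through (0,0,·) is needed: R[0,0,:] = T[0,0,:] − Σₗ aₗ[0]bₗ[0]cₗ = [1, 3, -4] − (-1)·(-1)·(-1, -1, 0) − (2)·(1)·(-1, -2, -2) = [4, 8, 0]. Then w[k] = R[0,0,k] / -4 for each k, giving w = [4, 8, 0] / -4 = (-1, -2, 0).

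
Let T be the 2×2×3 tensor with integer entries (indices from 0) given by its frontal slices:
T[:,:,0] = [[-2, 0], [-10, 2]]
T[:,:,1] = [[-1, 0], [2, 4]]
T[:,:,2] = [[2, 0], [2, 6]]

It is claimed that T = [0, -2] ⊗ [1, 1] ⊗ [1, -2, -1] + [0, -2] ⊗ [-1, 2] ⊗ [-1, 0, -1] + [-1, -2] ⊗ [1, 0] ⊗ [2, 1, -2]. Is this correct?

No

Reconstruct entry (1,0,0) from the claimed factors: Σₗ aₗ[1]bₗ[0]cₗ[0] = (-2)·(1)·(1) + (-2)·(-1)·(-1) + (-2)·(1)·(2) = -8, but T[1,0,0] = -10. The claim is false.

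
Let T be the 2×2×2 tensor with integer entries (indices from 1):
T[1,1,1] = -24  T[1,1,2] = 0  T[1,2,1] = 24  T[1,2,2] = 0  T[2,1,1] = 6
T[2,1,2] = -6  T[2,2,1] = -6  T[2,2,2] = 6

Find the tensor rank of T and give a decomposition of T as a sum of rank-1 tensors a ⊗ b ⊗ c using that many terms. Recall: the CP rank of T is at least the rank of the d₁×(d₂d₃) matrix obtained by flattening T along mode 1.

rank(T) = 2

Lower bound: the mode-1 unfolding of T (rows indexed by i, columns by (j,k) = (1,1), (1,2), (2,1), (2,2)) is [[-24, 0, 24, 0], [6, -6, -6, 6]].
There the 2×2 minor on rows i ∈ {1, 2}, columns (j,k) ∈ {(1,1), (1,2)} is det [[-24, 0], [6, -6]] = 144 ≠ 0, so this unfolding has rank ≥ 2; CP rank is at least every unfolding rank, so rank(T) ≥ 2. (Flattening ranks never certify an upper bound on CP rank; for that we must actually write T with 2 rank-1 terms.)
Upper bound — finding two terms. Every mode-2 slice of T is a multiple of one matrix: T[:,j,:] = b[j]·M with b = [1, -1] and M = [[-24, 0], [6, -6]] (rows indexed by i, columns by k). So it suffices to write M as a sum of two rank-1 matrices.
Splitting M by its rows (i = 1, 2), M = [1, 0][-24, 0]ᵀ + [0, 1][6, -6]ᵀ.
Hence T = [1, 0] ⊗ [1, -1] ⊗ [-24, 0] + [0, 1] ⊗ [1, -1] ⊗ [6, -6], so rank(T) ≤ 2.
These bounds meet, so rank(T) = 2.
Check entry T[1,2,2] = 0: (1)·(-1)·(0) + (0)·(-1)·(-6) = 0.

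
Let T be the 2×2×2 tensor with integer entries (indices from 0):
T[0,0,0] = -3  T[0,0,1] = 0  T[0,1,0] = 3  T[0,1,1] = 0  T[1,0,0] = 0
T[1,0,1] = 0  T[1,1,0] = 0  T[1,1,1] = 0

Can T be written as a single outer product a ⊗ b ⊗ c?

If T = a ⊗ b ⊗ c then every fibre of T is a multiple of the corresponding factor, so read the factors off the fibres through the nonzero entry T[0,0,0] = -3.
The mode-1 fibre T[:,0,0] = [-3, 0] gives a = [1, 0] (primitive direction); the mode-2 fibre T[0,:,0] = [-3, 3] gives b = [1, -1]; then c[k] = T[0,0,k] / (a[0]·b[0]) = [-3, 0] / 1 = [-3, 0].
Expanding [1, 0] ⊗ [1, -1] ⊗ [-3, 0] reproduces all 8 entries of T, so T = [1, 0] ⊗ [1, -1] ⊗ [-3, 0] and rank(T) ≤ 1.
Equivalently every frontal slice T[:,:,k] is c[k] times the rank-1 matrix [1, 0] ⊗ [1, -1]. So T has rank 1 (it is nonzero).

Yes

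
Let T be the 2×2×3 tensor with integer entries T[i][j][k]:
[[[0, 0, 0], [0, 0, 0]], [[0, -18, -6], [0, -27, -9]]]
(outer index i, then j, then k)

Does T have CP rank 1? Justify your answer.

Yes

If T = a ∘ b ∘ c then every fibre of T is a multiple of the corresponding factor, so read the factors off the fibres through the nonzero entry T[1,0,1] = -18.
The mode-1 fibre T[:,0,1] = [0, -18] gives a = [0, 1] (primitive direction); the mode-2 fibre T[1,:,1] = [-18, -27] gives b = [2, 3]; then c[k] = T[1,0,k] / (a[1]·b[0]) = [0, -18, -6] / 2 = [0, -9, -3].
Expanding [0, 1] ∘ [2, 3] ∘ [0, -9, -3] reproduces all 12 entries of T, so T = [0, 1] ∘ [2, 3] ∘ [0, -9, -3] and rank(T) ≤ 1.
Equivalently every frontal slice T[:,:,k] is c[k] times the rank-1 matrix [0, 1] ∘ [2, 3]. So T has rank 1 (it is nonzero).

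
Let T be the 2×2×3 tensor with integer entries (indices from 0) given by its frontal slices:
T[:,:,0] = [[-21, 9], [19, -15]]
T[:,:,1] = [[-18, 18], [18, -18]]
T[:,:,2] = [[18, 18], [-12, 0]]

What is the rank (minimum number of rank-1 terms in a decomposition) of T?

2

Lower bound: the mode-3 unfolding of T (rows indexed by k, columns by (i,j) = (0,0), (0,1), (1,0), (1,1)) is [[-21, 9, 19, -15], [-18, 18, 18, -18], [18, 18, -12, 0]].
There the 2×2 minor on rows k ∈ {0, 1}, columns (i,j) ∈ {(0,0), (0,1)} is det [[-21, 9], [-18, 18]] = -216 ≠ 0, so this unfolding has rank ≥ 2; CP rank is at least every unfolding rank, so rank(T) ≥ 2. (Unfolding ranks only ever bound the CP rank from below — rank(T) can be strictly larger than all of them — so the matching upper bound has to come from an explicit 2-term decomposition.)
Upper bound — finding two terms. Write S_k = T[:,:,k] for the frontal slices: S₀ = [[-21, 9], [19, -15]], S₁ = [[-18, 18], [18, -18]], S₂ = [[18, 18], [-12, 0]].
If T = a₁ ⊗ b₁ ⊗ c₁ + a₂ ⊗ b₂ ⊗ c₂ then each S_k = c₁[k]·a₁b₁ᵀ + c₂[k]·a₂b₂ᵀ. S₀ and S₁ are linearly independent, so a₁b₁ᵀ and a₂b₂ᵀ must span the same plane of matrices: they are the rank-1 matrices of the form x·S₀ + y·S₁.
det(x·S₀ + y·S₁) is 144·x² + 144·xy = 144·(x + y)(x), vanishing at (x:y) = (1:-1) and (0:1).
M₁ = S₀ − S₁ = [[-3, -9], [1, 3]] = −[3, -1][1, 3]ᵀ and M₂ = S₁ = [[-18, 18], [18, -18]] = (-18)·[1, -1][1, -1]ᵀ, so take a₁ = [3, -1], b₁ = [1, 3], a₂ = [1, -1], b₂ = [1, -1].
Each slice is an integer combination of E₁ = a₁b₁ᵀ and E₂ = a₂b₂ᵀ: S₀ = −E₁ − 18·E₂, S₁ = −18·E₂, S₂ = 3·E₁ + 9·E₂; reading off coefficients, c₁ = [-1, 0, 3] and c₂ = [-18, -18, 9].
Hence T = [3, -1] ⊗ [1, 3] ⊗ [-1, 0, 3] + [1, -1] ⊗ [1, -1] ⊗ [-18, -18, 9], so rank(T) ≤ 2.
These bounds meet, so rank(T) = 2.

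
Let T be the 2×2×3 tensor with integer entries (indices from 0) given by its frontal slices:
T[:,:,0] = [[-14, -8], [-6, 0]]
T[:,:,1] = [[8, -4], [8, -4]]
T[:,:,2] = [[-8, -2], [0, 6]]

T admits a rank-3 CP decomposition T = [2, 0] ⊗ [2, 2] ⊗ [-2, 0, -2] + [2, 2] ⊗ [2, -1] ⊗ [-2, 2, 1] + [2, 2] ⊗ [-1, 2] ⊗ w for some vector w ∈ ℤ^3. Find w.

w = [-1, 0, 2]

Subtract the known terms from T to get the rank-1 residual R = [2, 2] ⊗ [-1, 2] ⊗ w, so R[i,j,k] = a[i]·b[j]·w[k]. Pick indices with nonzero a[0]·b[0] = (2)·(-1) = -2. Only the fibre through (0,0,·) is needed: R[0,0,:] = T[0,0,:] − Σₗ aₗ[0]bₗ[0]cₗ = [-14, 8, -8] − (2)·(2)·[-2, 0, -2] − (2)·(2)·[-2, 2, 1] = [2, 0, -4]. Then w[k] = R[0,0,k] / -2 for each k, giving w = [2, 0, -4] / -2 = [-1, 0, 2].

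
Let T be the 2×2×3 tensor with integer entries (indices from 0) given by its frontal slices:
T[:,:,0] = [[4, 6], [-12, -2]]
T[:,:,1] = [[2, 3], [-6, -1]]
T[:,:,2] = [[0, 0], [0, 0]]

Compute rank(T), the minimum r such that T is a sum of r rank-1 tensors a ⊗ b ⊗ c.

Lower bound: the mode-2 unfolding of T (rows indexed by j, columns by (i,k) = (0,0), (0,1), (0,2), (1,0), (1,1), (1,2)) is [[4, 2, 0, -12, -6, 0], [6, 3, 0, -2, -1, 0]].
There the 2×2 minor on rows j ∈ {0, 1}, columns (i,k) ∈ {(0,0), (1,0)} is det [[4, -12], [6, -2]] = 64 ≠ 0, so this unfolding has rank ≥ 2; CP rank is at least every unfolding rank, so rank(T) ≥ 2. (This is only a lower bound: in general the CP rank may exceed every unfolding rank, so we still need to exhibit 2 rank-1 terms summing to T.)
Upper bound — finding two terms. Every mode-3 slice of T is a multiple of one matrix: T[:,:,k] = c[k]·M with c = [2, 1, 0] and M = [[2, 3], [-6, -1]] (rows indexed by i, columns by j). So it suffices to write M as a sum of two rank-1 matrices.
Splitting M by its rows (i = 0, 1), M = [1, 0][2, 3]ᵀ + [0, 1][-6, -1]ᵀ.
Hence T = [1, 0] ⊗ [2, 3] ⊗ [2, 1, 0] + [0, 1] ⊗ [-6, -1] ⊗ [2, 1, 0], so rank(T) ≤ 2.
These bounds meet, so rank(T) = 2.

2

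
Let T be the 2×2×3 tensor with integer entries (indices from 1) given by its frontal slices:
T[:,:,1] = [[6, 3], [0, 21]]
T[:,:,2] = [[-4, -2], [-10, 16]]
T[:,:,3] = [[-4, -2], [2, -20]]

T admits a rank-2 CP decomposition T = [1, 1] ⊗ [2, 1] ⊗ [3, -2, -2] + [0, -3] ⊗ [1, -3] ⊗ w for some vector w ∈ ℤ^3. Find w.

w = [2, 2, -2]

Subtract the known terms from T to get the rank-1 residual R = [0, -3] ⊗ [1, -3] ⊗ w, so R[i,j,k] = a[i]·b[j]·w[k]. Pick indices with nonzero a[2]·b[1] = (-3)·(1) = -3. Only the fibre through (2,1,·) is needed: R[2,1,:] = T[2,1,:] − Σₗ aₗ[2]bₗ[1]cₗ = [0, -10, 2] − (1)·(2)·[3, -2, -2] = [-6, -6, 6]. Then w[k] = R[2,1,k] / -3 for each k, giving w = [-6, -6, 6] / -3 = [2, 2, -2].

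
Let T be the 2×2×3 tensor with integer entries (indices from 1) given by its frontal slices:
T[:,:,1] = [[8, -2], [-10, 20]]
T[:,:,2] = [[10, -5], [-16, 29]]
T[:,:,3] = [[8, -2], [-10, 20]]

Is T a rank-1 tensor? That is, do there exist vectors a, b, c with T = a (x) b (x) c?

The mode-2 unfolding of T (rows indexed by j, columns by (i,k) = (1,1), (1,2), (1,3), (2,1), (2,2), (2,3)) is [[8, 10, 8, -10, -16, -10], [-2, -5, -2, 20, 29, 20]].
There the 2×2 minor on rows j ∈ {1, 2}, columns (i,k) ∈ {(1,1), (1,2)} is det [[8, 10], [-2, -5]] = -20 ≠ 0, so this unfolding has rank ≥ 2; CP rank is at least every unfolding rank, so rank(T) ≥ 2.
In particular rank(T) ≥ 2 > 1, so T is not rank-1.

No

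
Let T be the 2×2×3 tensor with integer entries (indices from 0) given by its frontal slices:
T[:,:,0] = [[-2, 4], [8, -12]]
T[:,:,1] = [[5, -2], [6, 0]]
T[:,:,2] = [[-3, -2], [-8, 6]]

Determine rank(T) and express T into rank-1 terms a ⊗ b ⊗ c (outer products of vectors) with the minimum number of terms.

Lower bound: in the mode-3 unfolding of T (rows indexed by k, columns by (i,j)) the 3×3 minor on rows k ∈ {0, 1, 2}, columns (i,j) ∈ {(0,0), (0,1), (1,0)} is det [[-2, 4, 8], [5, -2, 6], [-3, -2, -8]] = -96 ≠ 0, so that unfolding has rank ≥ 3 and hence rank(T) ≥ 3 (CP rank is at least every unfolding rank, though it can be larger).
Upper bound: T is a sum of 3 rank-1 terms, T = [0, 1] ⊗ [1, -1] ⊗ [4, 4, -2] + [1, -2] ⊗ [1, -2] ⊗ [-2, 1, 1] + [1, 1] ⊗ [1, 0] ⊗ [0, 4, -4] (written with every a and b primitive with positive leading entry and the scale carried by c; CP decompositions are not unique, and this one is verified by expanding entrywise), so rank(T) ≤ 3.
These bounds meet, so rank(T) = 3.

rank(T) = 3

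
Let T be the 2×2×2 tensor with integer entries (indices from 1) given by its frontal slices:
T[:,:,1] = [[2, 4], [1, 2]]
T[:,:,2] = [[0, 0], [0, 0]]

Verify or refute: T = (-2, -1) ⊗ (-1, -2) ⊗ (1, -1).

No

Reconstruct entry (1,1,2) from the claimed factors: Σₗ aₗ[1]bₗ[1]cₗ[2] = (-2)·(-1)·(-1) = -2, but T[1,1,2] = 0. The claim is false.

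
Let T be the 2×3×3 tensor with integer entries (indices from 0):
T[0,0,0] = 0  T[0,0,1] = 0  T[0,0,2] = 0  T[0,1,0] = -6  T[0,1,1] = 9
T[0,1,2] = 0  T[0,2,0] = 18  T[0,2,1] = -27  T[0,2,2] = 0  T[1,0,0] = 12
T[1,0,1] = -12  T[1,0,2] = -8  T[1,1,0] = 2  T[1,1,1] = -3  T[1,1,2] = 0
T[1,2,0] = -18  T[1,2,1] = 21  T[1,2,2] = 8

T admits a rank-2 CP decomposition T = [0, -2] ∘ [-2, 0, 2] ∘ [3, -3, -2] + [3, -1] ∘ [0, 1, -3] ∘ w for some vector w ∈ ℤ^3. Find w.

Subtract the known terms from T to get the rank-1 residual R = [3, -1] ∘ [0, 1, -3] ∘ w, so R[i,j,k] = a[i]·b[j]·w[k]. Pick indices with nonzero a[0]·b[1] = (3)·(1) = 3. Only the fibre through (0,1,·) is needed: R[0,1,:] = T[0,1,:] − Σₗ aₗ[0]bₗ[1]cₗ = [-6, 9, 0] − (0)·(0)·[3, -3, -2] = [-6, 9, 0]. Then w[k] = R[0,1,k] / 3 for each k, giving w = [-6, 9, 0] / 3 = [-2, 3, 0].

w = [-2, 3, 0]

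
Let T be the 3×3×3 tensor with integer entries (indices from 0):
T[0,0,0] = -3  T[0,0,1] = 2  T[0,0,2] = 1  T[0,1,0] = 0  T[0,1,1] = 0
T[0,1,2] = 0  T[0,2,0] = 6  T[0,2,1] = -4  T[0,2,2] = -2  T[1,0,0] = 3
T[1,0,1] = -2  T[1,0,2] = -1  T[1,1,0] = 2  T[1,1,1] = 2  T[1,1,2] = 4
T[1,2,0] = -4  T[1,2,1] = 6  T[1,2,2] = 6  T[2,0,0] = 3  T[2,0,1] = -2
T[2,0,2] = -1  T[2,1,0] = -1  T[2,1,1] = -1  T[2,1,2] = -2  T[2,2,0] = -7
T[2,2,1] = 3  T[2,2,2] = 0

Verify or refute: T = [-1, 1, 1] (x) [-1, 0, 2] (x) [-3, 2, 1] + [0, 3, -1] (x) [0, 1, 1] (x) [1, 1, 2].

Reconstruct entry (1,1,0) from the claimed factors: Σₗ aₗ[1]bₗ[1]cₗ[0] = (1)·(0)·(-3) + (3)·(1)·(1) = 3, but T[1,1,0] = 2. The claim is false.

No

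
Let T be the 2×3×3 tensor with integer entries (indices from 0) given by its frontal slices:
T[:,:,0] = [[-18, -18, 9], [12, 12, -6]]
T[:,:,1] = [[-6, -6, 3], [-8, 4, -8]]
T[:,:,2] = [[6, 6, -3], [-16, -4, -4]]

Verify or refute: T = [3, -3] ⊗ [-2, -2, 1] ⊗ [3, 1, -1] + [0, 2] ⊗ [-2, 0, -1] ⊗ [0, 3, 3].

No

Reconstruct entry (1,0,0) from the claimed factors: Σₗ aₗ[1]bₗ[0]cₗ[0] = (-3)·(-2)·(3) + (2)·(-2)·(0) = 18, but T[1,0,0] = 12. The claim is false.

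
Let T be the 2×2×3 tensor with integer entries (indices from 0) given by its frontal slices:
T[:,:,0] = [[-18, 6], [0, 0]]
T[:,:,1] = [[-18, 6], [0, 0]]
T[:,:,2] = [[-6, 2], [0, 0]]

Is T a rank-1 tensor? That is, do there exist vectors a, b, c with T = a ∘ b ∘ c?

If T = a ∘ b ∘ c then every fibre of T is a multiple of the corresponding factor, so read the factors off the fibres through the nonzero entry T[0,0,0] = -18.
The mode-1 fibre T[:,0,0] = [-18, 0] gives a = [1, 0] (primitive direction); the mode-2 fibre T[0,:,0] = [-18, 6] gives b = [3, -1]; then c[k] = T[0,0,k] / (a[0]·b[0]) = [-18, -18, -6] / 3 = [-6, -6, -2].
Expanding [1, 0] ∘ [3, -1] ∘ [-6, -6, -2] reproduces all 12 entries of T, so T = [1, 0] ∘ [3, -1] ∘ [-6, -6, -2] and rank(T) ≤ 1.
Equivalently every frontal slice T[:,:,k] is c[k] times the rank-1 matrix [1, 0] ∘ [3, -1]. So T has rank 1 (it is nonzero).

Yes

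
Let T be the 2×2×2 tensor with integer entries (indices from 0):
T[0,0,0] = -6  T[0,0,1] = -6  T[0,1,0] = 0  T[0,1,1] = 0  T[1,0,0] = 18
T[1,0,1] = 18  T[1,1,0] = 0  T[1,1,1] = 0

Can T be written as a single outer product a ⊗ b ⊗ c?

Yes

If T = a ⊗ b ⊗ c then every fibre of T is a multiple of the corresponding factor, so read the factors off the fibres through the nonzero entry T[0,0,0] = -6.
The mode-1 fibre T[:,0,0] = [-6, 18] gives a = [1, -3] (primitive direction); the mode-2 fibre T[0,:,0] = [-6, 0] gives b = [1, 0]; then c[k] = T[0,0,k] / (a[0]·b[0]) = [-6, -6] / 1 = [-6, -6].
Expanding [1, -3] ⊗ [1, 0] ⊗ [-6, -6] reproduces all 8 entries of T, so T = [1, -3] ⊗ [1, 0] ⊗ [-6, -6] and rank(T) ≤ 1.
Equivalently every frontal slice T[:,:,k] is c[k] times the rank-1 matrix [1, -3] ⊗ [1, 0]. So T has rank 1 (it is nonzero).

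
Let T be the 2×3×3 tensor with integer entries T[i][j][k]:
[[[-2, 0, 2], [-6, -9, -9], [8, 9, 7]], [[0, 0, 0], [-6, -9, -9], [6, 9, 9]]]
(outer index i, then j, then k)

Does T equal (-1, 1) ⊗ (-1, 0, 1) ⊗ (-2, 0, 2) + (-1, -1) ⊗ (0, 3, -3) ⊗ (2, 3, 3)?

Reconstruct entry (1,0,0) from the claimed factors: Σₗ aₗ[1]bₗ[0]cₗ[0] = (1)·(-1)·(-2) + (-1)·(0)·(2) = 2, but T[1,0,0] = 0. The claim is false.

No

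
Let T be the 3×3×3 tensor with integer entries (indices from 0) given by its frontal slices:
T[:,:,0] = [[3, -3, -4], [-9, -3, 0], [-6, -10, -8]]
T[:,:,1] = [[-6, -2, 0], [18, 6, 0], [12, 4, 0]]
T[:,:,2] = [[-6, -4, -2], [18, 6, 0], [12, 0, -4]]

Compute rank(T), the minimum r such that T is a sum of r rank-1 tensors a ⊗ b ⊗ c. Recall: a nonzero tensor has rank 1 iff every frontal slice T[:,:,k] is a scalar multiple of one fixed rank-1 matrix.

2

Lower bound: the mode-1 unfolding of T (rows indexed by i, columns by (j,k) = (0,0), (0,1), (0,2), (1,0), (1,1), (1,2), (2,0), (2,1), (2,2)) is [[3, -6, -6, -3, -2, -4, -4, 0, -2], [-9, 18, 18, -3, 6, 6, 0, 0, 0], [-6, 12, 12, -10, 4, 0, -8, 0, -4]].
There the 2×2 minor on rows i ∈ {0, 1}, columns (j,k) ∈ {(0,0), (1,0)} is det [[3, -3], [-9, -3]] = -36 ≠ 0, so this unfolding has rank ≥ 2; CP rank is at least every unfolding rank, so rank(T) ≥ 2. (Unfolding ranks only ever bound the CP rank from below — rank(T) can be strictly larger than all of them — so the matching upper bound has to come from an explicit 2-term decomposition.)
Upper bound — finding two terms. Write S_k = T[:,:,k] for the frontal slices: S₀ = [[3, -3, -4], [-9, -3, 0], [-6, -10, -8]], S₁ = [[-6, -2, 0], [18, 6, 0], [12, 4, 0]], S₂ = [[-6, -4, -2], [18, 6, 0], [12, 0, -4]].
If T = a₁ ⊗ b₁ ⊗ c₁ + a₂ ⊗ b₂ ⊗ c₂ then each S_k = c₁[k]·a₁b₁ᵀ + c₂[k]·a₂b₂ᵀ. S₀ and S₁ are linearly independent, so a₁b₁ᵀ and a₂b₂ᵀ must span the same plane of matrices: they are the rank-1 matrices of the form x·S₀ + y·S₁.
The 2×2 minor of x·S₀ + y·S₁ on rows {0,1}, columns {0,1} is −36·x² + 72·xy = (-36)·(x − 2·y)(x), vanishing at (x:y) = (2:1) and (0:1).
M₁ = 2·S₀ + S₁ = [[0, -8, -8], [0, 0, 0], [0, -16, -16]] = (-8)·(1, 0, 2)(0, 1, 1)ᵀ and M₂ = S₁ = [[-6, -2, 0], [18, 6, 0], [12, 4, 0]] = (-2)·(1, -3, -2)(3, 1, 0)ᵀ, so take a₁ = (1, 0, 2), b₁ = (0, 1, 1), a₂ = (1, -3, -2), b₂ = (3, 1, 0).
Each slice is an integer combination of E₁ = a₁b₁ᵀ and E₂ = a₂b₂ᵀ: S₀ = −4·E₁ + E₂, S₁ = −2·E₂, S₂ = −2·E₁ − 2·E₂; reading off coefficients, c₁ = (-4, 0, -2) and c₂ = (1, -2, -2).
Hence T = (1, 0, 2) ⊗ (0, 1, 1) ⊗ (-4, 0, -2) + (1, -3, -2) ⊗ (3, 1, 0) ⊗ (1, -2, -2), so rank(T) ≤ 2.
These bounds meet, so rank(T) = 2.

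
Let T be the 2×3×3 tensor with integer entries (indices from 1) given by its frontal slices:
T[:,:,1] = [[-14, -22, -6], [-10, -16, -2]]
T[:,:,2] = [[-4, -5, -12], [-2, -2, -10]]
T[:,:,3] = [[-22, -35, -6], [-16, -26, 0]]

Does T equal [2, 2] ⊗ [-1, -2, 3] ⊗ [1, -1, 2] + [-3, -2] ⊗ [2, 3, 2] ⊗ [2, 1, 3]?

Reconstruct entrywise from the claimed factors. For example, T[1,2,2] = -5 and Σₗ aₗ[1]bₗ[2]cₗ[2] = (2)·(-2)·(-1) + (-3)·(3)·(1) = -5; checking all 18 entries, every one matches. The claim holds.

Yes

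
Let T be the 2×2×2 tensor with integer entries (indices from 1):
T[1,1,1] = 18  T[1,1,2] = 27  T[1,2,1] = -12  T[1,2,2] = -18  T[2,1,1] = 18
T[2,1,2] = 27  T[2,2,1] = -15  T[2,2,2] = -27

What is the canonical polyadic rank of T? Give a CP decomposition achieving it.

Lower bound: in the mode-3 unfolding of T (rows indexed by k, columns by (i,j)) the 2×2 minor on rows k ∈ {1, 2}, columns (i,j) ∈ {(1,1), (2,2)} is det [[18, -15], [27, -27]] = -81 ≠ 0, so that unfolding has rank ≥ 2 and hence rank(T) ≥ 2 (CP rank is at least every unfolding rank, though it can be larger).
Upper bound: with S_k = T[:,:,k], the two rank-1 terms a₁b₁ᵀ, a₂b₂ᵀ are the rank-1 members of the pencil x·S₁ + y·S₂.
det(x·S₁ + y·S₂) is −54·x² − 243·xy − 243·y² = (-27)·(x + 3·y)(2·x + 3·y), vanishing at (x:y) = (3:-1) and (3:-2).
M₁ = 3·S₁ − S₂ = [[27, -18], [27, -18]] = 9·[1, 1][3, -2]ᵀ and M₂ = 3·S₁ − 2·S₂ = [[0, 0], [0, 9]] = 9·[0, 1][0, 1]ᵀ, so take a₁ = [1, 1], b₁ = [3, -2], a₂ = [0, 1], b₂ = [0, 1].
Each slice is an integer combination of E₁ = a₁b₁ᵀ and E₂ = a₂b₂ᵀ: S₁ = 6·E₁ − 3·E₂, S₂ = 9·E₁ − 9·E₂; reading off coefficients, c₁ = [6, 9] and c₂ = [-3, -9].
Hence T = [1, 1] (x) [3, -2] (x) [6, 9] + [0, 1] (x) [0, 1] (x) [-3, -9], so rank(T) ≤ 2.
These bounds meet, so rank(T) = 2.

rank(T) = 2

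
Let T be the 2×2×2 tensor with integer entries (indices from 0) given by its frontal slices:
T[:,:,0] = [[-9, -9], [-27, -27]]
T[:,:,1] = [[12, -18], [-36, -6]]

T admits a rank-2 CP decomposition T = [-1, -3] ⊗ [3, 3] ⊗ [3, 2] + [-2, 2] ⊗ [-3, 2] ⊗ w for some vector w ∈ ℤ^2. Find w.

w = [0, 3]

Subtract the known terms from T to get the rank-1 residual R = [-2, 2] ⊗ [-3, 2] ⊗ w, so R[i,j,k] = a[i]·b[j]·w[k]. Pick indices with nonzero a[0]·b[0] = (-2)·(-3) = 6. Only the fibre through (0,0,·) is needed: R[0,0,:] = T[0,0,:] − Σₗ aₗ[0]bₗ[0]cₗ = [-9, 12] − (-1)·(3)·[3, 2] = [0, 18]. Then w[k] = R[0,0,k] / 6 for each k, giving w = [0, 18] / 6 = [0, 3].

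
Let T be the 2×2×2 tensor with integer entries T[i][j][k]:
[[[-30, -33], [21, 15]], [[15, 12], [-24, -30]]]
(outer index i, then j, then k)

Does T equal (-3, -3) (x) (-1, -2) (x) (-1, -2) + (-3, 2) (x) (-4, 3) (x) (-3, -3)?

Reconstruct entry (0,0,0) from the claimed factors: Σₗ aₗ[0]bₗ[0]cₗ[0] = (-3)·(-1)·(-1) + (-3)·(-4)·(-3) = -39, but T[0,0,0] = -30. The claim is false.

No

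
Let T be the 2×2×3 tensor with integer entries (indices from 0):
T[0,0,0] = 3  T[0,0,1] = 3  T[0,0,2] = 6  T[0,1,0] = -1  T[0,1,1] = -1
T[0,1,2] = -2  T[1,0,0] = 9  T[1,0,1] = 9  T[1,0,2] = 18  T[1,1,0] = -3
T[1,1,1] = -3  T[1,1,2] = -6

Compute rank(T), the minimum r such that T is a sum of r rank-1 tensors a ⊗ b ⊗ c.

Lower bound: T ≠ 0 (e.g. T[0,0,0] = 3), so rank(T) ≥ 1.
Upper bound: if T = a ⊗ b ⊗ c then every fibre of T is a multiple of the corresponding factor, so read the factors off the fibres through the nonzero entry T[0,0,0] = 3.
The mode-1 fibre T[:,0,0] = [3, 9] gives a = [1, 3] (primitive direction); the mode-2 fibre T[0,:,0] = [3, -1] gives b = [3, -1]; then c[k] = T[0,0,k] / (a[0]·b[0]) = [3, 3, 6] / 3 = [1, 1, 2].
Expanding [1, 3] ⊗ [3, -1] ⊗ [1, 1, 2] reproduces all 12 entries of T, so T = [1, 3] ⊗ [3, -1] ⊗ [1, 1, 2] and rank(T) ≤ 1.
These bounds meet, so rank(T) = 1.

1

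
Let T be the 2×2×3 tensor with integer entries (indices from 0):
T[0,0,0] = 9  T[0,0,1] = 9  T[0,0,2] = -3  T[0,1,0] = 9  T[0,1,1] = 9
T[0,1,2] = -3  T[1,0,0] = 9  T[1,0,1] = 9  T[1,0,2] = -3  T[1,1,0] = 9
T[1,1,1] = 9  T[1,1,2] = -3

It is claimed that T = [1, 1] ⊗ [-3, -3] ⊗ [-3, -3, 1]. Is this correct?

Reconstruct entrywise from the claimed factors. For example, T[0,0,2] = -3 and Σₗ aₗ[0]bₗ[0]cₗ[2] = (1)·(-3)·(1) = -3; checking all 12 entries, every one matches. The claim holds.

Yes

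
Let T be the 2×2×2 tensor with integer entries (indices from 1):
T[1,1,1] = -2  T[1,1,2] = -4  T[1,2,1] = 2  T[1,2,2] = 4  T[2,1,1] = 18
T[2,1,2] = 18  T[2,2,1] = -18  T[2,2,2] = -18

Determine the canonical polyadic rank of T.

Lower bound: the mode-1 unfolding of T (rows indexed by i, columns by (j,k) = (1,1), (1,2), (2,1), (2,2)) is [[-2, -4, 2, 4], [18, 18, -18, -18]].
There the 2×2 minor on rows i ∈ {1, 2}, columns (j,k) ∈ {(1,1), (1,2)} is det [[-2, -4], [18, 18]] = 36 ≠ 0, so this unfolding has rank ≥ 2; CP rank is at least every unfolding rank, so rank(T) ≥ 2. (This is only a lower bound: in general the CP rank may exceed every unfolding rank, so we still need to exhibit 2 rank-1 terms summing to T.)
Upper bound — finding two terms. Every mode-2 slice of T is a multiple of one matrix: T[:,j,:] = b[j]·M with b = [1, -1] and M = [[-2, -4], [18, 18]] (rows indexed by i, columns by k). So it suffices to write M as a sum of two rank-1 matrices.
Splitting M by its rows (i = 1, 2), M = [1, 0][-2, -4]ᵀ + [0, 1][18, 18]ᵀ.
Hence T = [1, 0] ⊗ [1, -1] ⊗ [-2, -4] + [0, 1] ⊗ [1, -1] ⊗ [18, 18], so rank(T) ≤ 2.
These bounds meet, so rank(T) = 2.

2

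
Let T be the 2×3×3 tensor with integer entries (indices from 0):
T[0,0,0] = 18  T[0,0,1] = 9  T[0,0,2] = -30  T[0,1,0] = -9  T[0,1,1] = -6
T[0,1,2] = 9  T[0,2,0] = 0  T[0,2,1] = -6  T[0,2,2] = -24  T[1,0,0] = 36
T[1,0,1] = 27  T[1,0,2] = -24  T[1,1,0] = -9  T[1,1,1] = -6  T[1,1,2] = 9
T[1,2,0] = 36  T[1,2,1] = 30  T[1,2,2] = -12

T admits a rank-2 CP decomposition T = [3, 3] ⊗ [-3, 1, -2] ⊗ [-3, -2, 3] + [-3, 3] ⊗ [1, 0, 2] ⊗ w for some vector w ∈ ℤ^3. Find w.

Subtract the known terms from T to get the rank-1 residual R = [-3, 3] ⊗ [1, 0, 2] ⊗ w, so R[i,j,k] = a[i]·b[j]·w[k]. Pick indices with nonzero a[0]·b[0] = (-3)·(1) = -3. Only the fibre through (0,0,·) is needed: R[0,0,:] = T[0,0,:] − Σₗ aₗ[0]bₗ[0]cₗ = [18, 9, -30] − (3)·(-3)·[-3, -2, 3] = [-9, -9, -3]. Then w[k] = R[0,0,k] / -3 for each k, giving w = [-9, -9, -3] / -3 = [3, 3, 1].

w = [3, 3, 1]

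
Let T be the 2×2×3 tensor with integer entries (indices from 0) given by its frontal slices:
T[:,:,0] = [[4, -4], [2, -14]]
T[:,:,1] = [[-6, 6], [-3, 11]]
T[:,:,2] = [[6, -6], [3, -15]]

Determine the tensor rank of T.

Lower bound: the mode-1 unfolding of T (rows indexed by i, columns by (j,k) = (0,0), (0,1), (0,2), (1,0), (1,1), (1,2)) is [[4, -6, 6, -4, 6, -6], [2, -3, 3, -14, 11, -15]].
There the 2×2 minor on rows i ∈ {0, 1}, columns (j,k) ∈ {(0,0), (1,0)} is det [[4, -4], [2, -14]] = -48 ≠ 0, so this unfolding has rank ≥ 2; CP rank is at least every unfolding rank, so rank(T) ≥ 2. (Unfolding ranks only ever bound the CP rank from below — rank(T) can be strictly larger than all of them — so the matching upper bound has to come from an explicit 2-term decomposition.)
Upper bound — finding two terms. Write S_k = T[:,:,k] for the frontal slices: S₀ = [[4, -4], [2, -14]], S₁ = [[-6, 6], [-3, 11]], S₂ = [[6, -6], [3, -15]].
If T = a₁ ⊗ b₁ ⊗ c₁ + a₂ ⊗ b₂ ⊗ c₂ then each S_k = c₁[k]·a₁b₁ᵀ + c₂[k]·a₂b₂ᵀ. S₀ and S₁ are linearly independent, so a₁b₁ᵀ and a₂b₂ᵀ must span the same plane of matrices: they are the rank-1 matrices of the form x·S₀ + y·S₁.
det(x·S₀ + y·S₁) is −48·x² + 104·xy − 48·y² = (-8)·(2·x − 3·y)(3·x − 2·y), vanishing at (x:y) = (3:2) and (2:3).
M₁ = 3·S₀ + 2·S₁ = [[0, 0], [0, -20]] = (-20)·(0, 1)(0, 1)ᵀ and M₂ = 2·S₀ + 3·S₁ = [[-10, 10], [-5, 5]] = (-5)·(2, 1)(1, -1)ᵀ, so take a₁ = (0, 1), b₁ = (0, 1), a₂ = (2, 1), b₂ = (1, -1).
Each slice is an integer combination of E₁ = a₁b₁ᵀ and E₂ = a₂b₂ᵀ: S₀ = −12·E₁ + 2·E₂, S₁ = 8·E₁ − 3·E₂, S₂ = −12·E₁ + 3·E₂; reading off coefficients, c₁ = (-12, 8, -12) and c₂ = (2, -3, 3).
Hence T = (0, 1) ⊗ (0, 1) ⊗ (-12, 8, -12) + (2, 1) ⊗ (1, -1) ⊗ (2, -3, 3), so rank(T) ≤ 2.
These bounds meet, so rank(T) = 2.
Check entry T[0,0,2] = 6: (0)·(0)·(-12) + (2)·(1)·(3) = 6.

2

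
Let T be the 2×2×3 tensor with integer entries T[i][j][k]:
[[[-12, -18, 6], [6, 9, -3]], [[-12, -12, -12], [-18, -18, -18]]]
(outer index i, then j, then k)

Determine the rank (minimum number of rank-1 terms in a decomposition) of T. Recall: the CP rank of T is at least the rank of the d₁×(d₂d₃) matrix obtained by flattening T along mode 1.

Lower bound: the mode-1 unfolding of T (rows indexed by i, columns by (j,k) = (0,0), (0,1), (0,2), (1,0), (1,1), (1,2)) is [[-12, -18, 6, 6, 9, -3], [-12, -12, -12, -18, -18, -18]].
There the 2×2 minor on rows i ∈ {0, 1}, columns (j,k) ∈ {(0,0), (0,1)} is det [[-12, -18], [-12, -12]] = -72 ≠ 0, so this unfolding has rank ≥ 2; CP rank is at least every unfolding rank, so rank(T) ≥ 2. (This is only a lower bound: in general the CP rank may exceed every unfolding rank, so we still need to exhibit 2 rank-1 terms summing to T.)
Upper bound — finding two terms. Write S_k = T[:,:,k] for the frontal slices: S₀ = [[-12, 6], [-12, -18]], S₁ = [[-18, 9], [-12, -18]], S₂ = [[6, -3], [-12, -18]].
If T = a₁ ⊗ b₁ ⊗ c₁ + a₂ ⊗ b₂ ⊗ c₂ then each S_k = c₁[k]·a₁b₁ᵀ + c₂[k]·a₂b₂ᵀ. S₀ and S₁ are linearly independent, so a₁b₁ᵀ and a₂b₂ᵀ must span the same plane of matrices: they are the rank-1 matrices of the form x·S₀ + y·S₁.
det(x·S₀ + y·S₁) is 288·x² + 720·xy + 432·y² = 144·(2·x + 3·y)(x + y), vanishing at (x:y) = (3:-2) and (1:-1).
M₁ = 3·S₀ − 2·S₁ = [[0, 0], [-12, -18]] = (-6)·[0, 1][2, 3]ᵀ and M₂ = S₀ − S₁ = [[6, -3], [0, 0]] = 3·[1, 0][2, -1]ᵀ, so take a₁ = [0, 1], b₁ = [2, 3], a₂ = [1, 0], b₂ = [2, -1].
Each slice is an integer combination of E₁ = a₁b₁ᵀ and E₂ = a₂b₂ᵀ: S₀ = −6·E₁ − 6·E₂, S₁ = −6·E₁ − 9·E₂, S₂ = −6·E₁ + 3·E₂; reading off coefficients, c₁ = [-6, -6, -6] and c₂ = [-6, -9, 3].
Hence T = [0, 1] ⊗ [2, 3] ⊗ [-6, -6, -6] + [1, 0] ⊗ [2, -1] ⊗ [-6, -9, 3], so rank(T) ≤ 2.
These bounds meet, so rank(T) = 2.

2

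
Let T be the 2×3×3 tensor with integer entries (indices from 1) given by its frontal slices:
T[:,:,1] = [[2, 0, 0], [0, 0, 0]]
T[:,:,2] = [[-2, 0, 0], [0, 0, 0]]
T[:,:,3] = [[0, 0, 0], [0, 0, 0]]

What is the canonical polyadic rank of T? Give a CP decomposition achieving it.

rank(T) = 1

Lower bound: T ≠ 0 (e.g. T[1,1,1] = 2), so rank(T) ≥ 1.
Upper bound: the mode-1 fibre T[:,1,1] = [2, 0] gives a = [1, 0] (primitive direction); the mode-2 fibre T[1,:,1] = [2, 0, 0] gives b = [1, 0, 0]; then c[k] = T[1,1,k] / (a[1]·b[1]) = [2, -2, 0] / 1 = [2, -2, 0].
Expanding [1, 0] ⊗ [1, 0, 0] ⊗ [2, -2, 0] reproduces all 18 entries of T, so T = [1, 0] ⊗ [1, 0, 0] ⊗ [2, -2, 0] and rank(T) ≤ 1.
These bounds meet, so rank(T) = 1.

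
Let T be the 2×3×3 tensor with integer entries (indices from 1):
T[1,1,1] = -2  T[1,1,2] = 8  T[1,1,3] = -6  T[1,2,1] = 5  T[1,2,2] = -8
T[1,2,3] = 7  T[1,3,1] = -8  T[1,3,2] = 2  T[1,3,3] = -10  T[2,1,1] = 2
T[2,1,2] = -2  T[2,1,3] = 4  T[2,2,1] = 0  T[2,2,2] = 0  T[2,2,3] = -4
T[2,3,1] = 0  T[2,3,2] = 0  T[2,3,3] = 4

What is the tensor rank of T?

Lower bound: the mode-3 unfolding of T (rows indexed by k, columns by (i,j) = (1,1), (1,2), (1,3), (2,1), (2,2), (2,3)) is [[-2, 5, -8, 2, 0, 0], [8, -8, 2, -2, 0, 0], [-6, 7, -10, 4, -4, 4]].
There the 3×3 minor on rows k ∈ {1, 2, 3}, columns (i,j) ∈ {(1,1), (1,2), (1,3)} is det [[-2, 5, -8], [8, -8, 2], [-6, 7, -10]] = 144 ≠ 0, so this unfolding has rank ≥ 3; CP rank is at least every unfolding rank, so rank(T) ≥ 3. (Flattening ranks never certify an upper bound on CP rank; for that we must actually write T with 3 rank-1 terms.)
Upper bound: T is a sum of 3 rank-1 terms, T = [1, 0] ⊗ [2, -1, -2] ⊗ [1, 2, 1] + [1, 1] ⊗ [0, 1, -1] ⊗ [2, -2, 0] + [2, -1] ⊗ [1, -1, 1] ⊗ [-2, 2, -4] (one valid choice — decompositions are not unique — normalised so each a, b is primitive with positive first nonzero entry; check it by expanding all entries), so rank(T) ≤ 3.
These bounds meet, so rank(T) = 3.

3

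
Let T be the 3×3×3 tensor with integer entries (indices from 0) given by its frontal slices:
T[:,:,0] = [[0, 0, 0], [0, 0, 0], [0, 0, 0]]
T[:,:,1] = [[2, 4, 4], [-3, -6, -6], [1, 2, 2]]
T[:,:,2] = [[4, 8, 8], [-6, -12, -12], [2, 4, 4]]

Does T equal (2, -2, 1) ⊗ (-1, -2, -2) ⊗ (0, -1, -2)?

No

Reconstruct entry (1,0,1) from the claimed factors: Σₗ aₗ[1]bₗ[0]cₗ[1] = (-2)·(-1)·(-1) = -2, but T[1,0,1] = -3. The claim is false.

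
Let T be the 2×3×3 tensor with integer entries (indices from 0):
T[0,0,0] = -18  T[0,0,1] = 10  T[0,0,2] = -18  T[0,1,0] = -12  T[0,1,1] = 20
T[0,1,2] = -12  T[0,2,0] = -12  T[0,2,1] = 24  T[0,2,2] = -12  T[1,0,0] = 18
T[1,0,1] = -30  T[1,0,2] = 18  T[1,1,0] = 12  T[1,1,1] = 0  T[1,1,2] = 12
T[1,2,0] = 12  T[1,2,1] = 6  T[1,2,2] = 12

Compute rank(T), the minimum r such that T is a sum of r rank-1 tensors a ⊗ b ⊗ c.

2

Lower bound: the mode-2 unfolding of T (rows indexed by j, columns by (i,k) = (0,0), (0,1), (0,2), (1,0), (1,1), (1,2)) is [[-18, 10, -18, 18, -30, 18], [-12, 20, -12, 12, 0, 12], [-12, 24, -12, 12, 6, 12]].
There the 2×2 minor on rows j ∈ {0, 1}, columns (i,k) ∈ {(0,0), (0,1)} is det [[-18, 10], [-12, 20]] = -240 ≠ 0, so this unfolding has rank ≥ 2; CP rank is at least every unfolding rank, so rank(T) ≥ 2. (Unfolding ranks only ever bound the CP rank from below — rank(T) can be strictly larger than all of them — so the matching upper bound has to come from an explicit 2-term decomposition.)
Upper bound — finding two terms. Write S_k = T[:,:,k] for the frontal slices: S₀ = [[-18, -12, -12], [18, 12, 12]], S₁ = [[10, 20, 24], [-30, 0, 6]], S₂ = [[-18, -12, -12], [18, 12, 12]].
If T = a₁ ⊗ b₁ ⊗ c₁ + a₂ ⊗ b₂ ⊗ c₂ then each S_k = c₁[k]·a₁b₁ᵀ + c₂[k]·a₂b₂ᵀ. S₀ and S₁ are linearly independent, so a₁b₁ᵀ and a₂b₂ᵀ must span the same plane of matrices: they are the rank-1 matrices of the form x·S₀ + y·S₁.
The 2×2 minor of x·S₀ + y·S₁ on rows {0,1}, columns {0,1} is −600·xy + 600·y² = (-600)·(x − y)(y), vanishing at (x:y) = (1:1) and (1:0).
M₁ = S₀ + S₁ = [[-8, 8, 12], [-12, 12, 18]] = (-2)·(2, 3)(2, -2, -3)ᵀ and M₂ = S₀ = [[-18, -12, -12], [18, 12, 12]] = (-6)·(1, -1)(3, 2, 2)ᵀ, so take a₁ = (2, 3), b₁ = (2, -2, -3), a₂ = (1, -1), b₂ = (3, 2, 2).
Each slice is an integer combination of E₁ = a₁b₁ᵀ and E₂ = a₂b₂ᵀ: S₀ = −6·E₂, S₁ = −2·E₁ + 6·E₂, S₂ = −6·E₂; reading off coefficients, c₁ = (0, -2, 0) and c₂ = (-6, 6, -6).
Hence T = (2, 3) ⊗ (2, -2, -3) ⊗ (0, -2, 0) + (1, -1) ⊗ (3, 2, 2) ⊗ (-6, 6, -6), so rank(T) ≤ 2.
These bounds meet, so rank(T) = 2.
Check entry T[0,0,1] = 10: (2)·(2)·(-2) + (1)·(3)·(6) = 10.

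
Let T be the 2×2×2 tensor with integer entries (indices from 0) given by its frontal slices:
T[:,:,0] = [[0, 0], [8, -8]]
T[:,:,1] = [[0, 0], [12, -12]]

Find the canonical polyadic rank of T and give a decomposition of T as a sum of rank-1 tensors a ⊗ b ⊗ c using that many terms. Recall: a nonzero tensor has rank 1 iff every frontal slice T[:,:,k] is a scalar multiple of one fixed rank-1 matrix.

Lower bound: T ≠ 0 (e.g. T[1,0,0] = 8), so rank(T) ≥ 1.
Upper bound: if T = a ⊗ b ⊗ c then every fibre of T is a multiple of the corresponding factor, so read the factors off the fibres through the nonzero entry T[1,0,0] = 8.
The mode-1 fibre T[:,0,0] = [0, 8] gives a = [0, 1] (primitive direction); the mode-2 fibre T[1,:,0] = [8, -8] gives b = [1, -1]; then c[k] = T[1,0,k] / (a[1]·b[0]) = [8, 12] / 1 = [8, 12].
Expanding [0, 1] ⊗ [1, -1] ⊗ [8, 12] reproduces all 8 entries of T, so T = [0, 1] ⊗ [1, -1] ⊗ [8, 12] and rank(T) ≤ 1.
These bounds meet, so rank(T) = 1.
Check entry T[0,1,0] = 0: (0)·(-1)·(8) = 0.

rank(T) = 1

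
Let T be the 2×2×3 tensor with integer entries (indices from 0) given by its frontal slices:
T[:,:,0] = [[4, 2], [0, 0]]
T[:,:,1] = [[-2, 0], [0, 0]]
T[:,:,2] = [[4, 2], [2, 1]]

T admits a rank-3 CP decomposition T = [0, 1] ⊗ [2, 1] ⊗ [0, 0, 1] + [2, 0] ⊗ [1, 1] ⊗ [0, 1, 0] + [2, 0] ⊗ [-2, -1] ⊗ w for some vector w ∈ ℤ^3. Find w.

Subtract the known terms from T to get the rank-1 residual R = [2, 0] ⊗ [-2, -1] ⊗ w, so R[i,j,k] = a[i]·b[j]·w[k]. Pick indices with nonzero a[0]·b[0] = (2)·(-2) = -4. Only the fibre through (0,0,·) is needed: R[0,0,:] = T[0,0,:] − Σₗ aₗ[0]bₗ[0]cₗ = [4, -2, 4] − (0)·(2)·[0, 0, 1] − (2)·(1)·[0, 1, 0] = [4, -4, 4]. Then w[k] = R[0,0,k] / -4 for each k, giving w = [4, -4, 4] / -4 = [-1, 1, -1].

w = [-1, 1, -1]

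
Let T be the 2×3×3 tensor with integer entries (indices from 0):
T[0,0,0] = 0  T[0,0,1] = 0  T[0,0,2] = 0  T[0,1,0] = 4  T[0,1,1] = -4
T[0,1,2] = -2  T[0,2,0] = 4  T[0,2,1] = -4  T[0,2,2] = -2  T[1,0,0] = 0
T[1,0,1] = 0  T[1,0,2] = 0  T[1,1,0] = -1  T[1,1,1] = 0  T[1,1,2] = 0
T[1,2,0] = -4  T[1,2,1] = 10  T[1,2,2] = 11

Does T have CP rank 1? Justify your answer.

No

The mode-3 unfolding of T (rows indexed by k, columns by (i,j) = (0,0), (0,1), (0,2), (1,0), (1,1), (1,2)) is [[0, 4, 4, 0, -1, -4], [0, -4, -4, 0, 0, 10], [0, -2, -2, 0, 0, 11]].
There the 3×3 minor on rows k ∈ {0, 1, 2}, columns (i,j) ∈ {(0,1), (1,1), (1,2)} is det [[4, -1, -4], [-4, 0, 10], [-2, 0, 11]] = -24 ≠ 0, so this unfolding has rank ≥ 3; CP rank is at least every unfolding rank, so rank(T) ≥ 3.
In particular rank(T) ≥ 3 > 1, so T is not rank-1.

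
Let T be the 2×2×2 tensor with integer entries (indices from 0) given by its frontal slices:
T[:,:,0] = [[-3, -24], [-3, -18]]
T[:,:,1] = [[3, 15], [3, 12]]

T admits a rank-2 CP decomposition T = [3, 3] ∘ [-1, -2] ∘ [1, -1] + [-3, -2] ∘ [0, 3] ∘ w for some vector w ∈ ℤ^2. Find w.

Subtract the known terms from T to get the rank-1 residual R = [-3, -2] ∘ [0, 3] ∘ w, so R[i,j,k] = a[i]·b[j]·w[k]. Pick indices with nonzero a[0]·b[1] = (-3)·(3) = -9. Only the fibre through (0,1,·) is needed: R[0,1,:] = T[0,1,:] − Σₗ aₗ[0]bₗ[1]cₗ = [-24, 15] − (3)·(-2)·[1, -1] = [-18, 9]. Then w[k] = R[0,1,k] / -9 for each k, giving w = [-18, 9] / -9 = [2, -1].

w = [2, -1]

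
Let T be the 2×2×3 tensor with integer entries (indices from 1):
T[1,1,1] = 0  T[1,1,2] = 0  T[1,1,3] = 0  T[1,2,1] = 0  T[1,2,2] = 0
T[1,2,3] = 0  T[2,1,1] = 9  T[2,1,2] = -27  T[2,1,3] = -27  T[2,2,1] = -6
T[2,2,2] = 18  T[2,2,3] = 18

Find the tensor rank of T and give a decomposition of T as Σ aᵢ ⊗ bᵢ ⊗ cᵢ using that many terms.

Lower bound: T ≠ 0 (e.g. T[2,1,1] = 9), so rank(T) ≥ 1.
Upper bound: the mode-1 fibre T[:,1,1] = [0, 9] gives a = [0, 1] (primitive direction); the mode-2 fibre T[2,:,1] = [9, -6] gives b = [3, -2]; then c[k] = T[2,1,k] / (a[2]·b[1]) = [9, -27, -27] / 3 = [3, -9, -9].
Expanding [0, 1] ⊗ [3, -2] ⊗ [3, -9, -9] reproduces all 12 entries of T, so T = [0, 1] ⊗ [3, -2] ⊗ [3, -9, -9] and rank(T) ≤ 1.
These bounds meet, so rank(T) = 1.

rank(T) = 1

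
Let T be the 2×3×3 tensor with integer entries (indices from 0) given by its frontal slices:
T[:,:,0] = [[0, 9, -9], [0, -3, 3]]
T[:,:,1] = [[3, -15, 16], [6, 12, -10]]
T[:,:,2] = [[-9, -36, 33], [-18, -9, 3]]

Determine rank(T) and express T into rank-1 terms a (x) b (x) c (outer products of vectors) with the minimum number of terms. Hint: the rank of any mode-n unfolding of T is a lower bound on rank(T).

Lower bound: in the mode-2 unfolding of T (rows indexed by j, columns by (i,k)) the 2×2 minor on rows j ∈ {0, 1}, columns (i,k) ∈ {(0,0), (0,1)} is det [[0, 3], [9, -15]] = -27 ≠ 0, so that unfolding has rank ≥ 2 and hence rank(T) ≥ 2 (CP rank is at least every unfolding rank, though it can be larger).
Upper bound: with S_k = T[:,:,k], the two rank-1 terms a₁b₁ᵀ, a₂b₂ᵀ are the rank-1 members of the pencil x·S₀ + y·S₁.
The 2×2 minor of x·S₀ + y·S₁ on rows {0,1}, columns {0,1} is −63·xy + 126·y² = (-63)·(x − 2·y)(y), vanishing at (x:y) = (2:1) and (1:0).
M₁ = 2·S₀ + S₁ = [[3, 3, -2], [6, 6, -4]] = [1, 2][3, 3, -2]ᵀ and M₂ = S₀ = [[0, 9, -9], [0, -3, 3]] = 3·[3, -1][0, 1, -1]ᵀ, so take a₁ = [1, 2], b₁ = [3, 3, -2], a₂ = [3, -1], b₂ = [0, 1, -1].
Each slice is an integer combination of E₁ = a₁b₁ᵀ and E₂ = a₂b₂ᵀ: S₀ = 3·E₂, S₁ = E₁ − 6·E₂, S₂ = −3·E₁ − 9·E₂; reading off coefficients, c₁ = [0, 1, -3] and c₂ = [3, -6, -9].
Hence T = [1, 2] (x) [3, 3, -2] (x) [0, 1, -3] + [3, -1] (x) [0, 1, -1] (x) [3, -6, -9], so rank(T) ≤ 2.
These bounds meet, so rank(T) = 2.

rank(T) = 2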